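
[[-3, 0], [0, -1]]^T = [[-3, 0], [0, -1]]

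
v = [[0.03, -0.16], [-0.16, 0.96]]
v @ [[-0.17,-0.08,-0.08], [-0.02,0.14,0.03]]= [[-0.0,-0.02,-0.01], [0.01,0.15,0.04]]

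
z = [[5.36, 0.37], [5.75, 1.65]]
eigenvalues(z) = [5.86, 1.15]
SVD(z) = [[-0.67, -0.74], [-0.74, 0.67]] @ diag([7.99662678995606, 0.8399166519107871]) @ [[-0.98, -0.18], [-0.18, 0.98]]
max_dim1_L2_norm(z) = 5.98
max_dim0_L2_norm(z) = 7.86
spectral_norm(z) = 8.00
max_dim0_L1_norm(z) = 11.11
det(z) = 6.72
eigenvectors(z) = [[0.59, -0.09], [0.81, 1.0]]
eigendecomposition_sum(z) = [[5.24, 0.46],[7.15, 0.63]] + [[0.12, -0.09],  [-1.4, 1.02]]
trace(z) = 7.01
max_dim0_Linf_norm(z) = 5.75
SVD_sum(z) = [[5.24,  0.98], [5.85,  1.10]] + [[0.12, -0.61], [-0.10, 0.55]]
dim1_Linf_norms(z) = [5.36, 5.75]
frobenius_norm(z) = 8.04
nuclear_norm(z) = 8.84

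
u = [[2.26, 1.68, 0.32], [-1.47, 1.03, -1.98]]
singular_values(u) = [3.14, 2.31]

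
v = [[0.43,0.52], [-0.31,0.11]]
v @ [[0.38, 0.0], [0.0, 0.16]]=[[0.16, 0.08], [-0.12, 0.02]]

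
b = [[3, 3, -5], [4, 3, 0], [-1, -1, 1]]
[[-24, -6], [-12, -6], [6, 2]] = b @[[-3, 0], [0, -2], [3, 0]]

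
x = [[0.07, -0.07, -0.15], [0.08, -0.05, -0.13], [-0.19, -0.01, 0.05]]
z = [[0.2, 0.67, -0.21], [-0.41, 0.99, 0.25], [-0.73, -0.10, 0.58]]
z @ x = [[0.11, -0.05, -0.13], [0.0, -0.02, -0.05], [-0.17, 0.05, 0.15]]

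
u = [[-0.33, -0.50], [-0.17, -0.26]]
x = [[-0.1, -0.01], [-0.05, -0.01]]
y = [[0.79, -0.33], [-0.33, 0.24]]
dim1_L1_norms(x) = [0.11, 0.06]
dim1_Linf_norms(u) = [0.5, 0.26]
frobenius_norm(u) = 0.67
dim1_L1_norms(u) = [0.83, 0.43]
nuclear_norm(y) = 1.03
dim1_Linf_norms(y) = [0.79, 0.33]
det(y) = 0.08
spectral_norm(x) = 0.11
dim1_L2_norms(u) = [0.6, 0.31]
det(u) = 0.00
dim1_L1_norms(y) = [1.12, 0.57]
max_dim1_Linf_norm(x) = 0.1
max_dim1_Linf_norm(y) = 0.79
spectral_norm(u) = 0.67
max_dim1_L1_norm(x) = 0.11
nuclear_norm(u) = 0.68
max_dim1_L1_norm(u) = 0.83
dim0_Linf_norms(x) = [0.1, 0.01]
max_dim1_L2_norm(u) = 0.6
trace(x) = -0.11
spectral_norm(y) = 0.94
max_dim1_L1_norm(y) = 1.12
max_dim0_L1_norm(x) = 0.15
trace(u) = -0.59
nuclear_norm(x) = 0.12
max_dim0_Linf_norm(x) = 0.1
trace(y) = 1.03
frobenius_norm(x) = 0.11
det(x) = 0.00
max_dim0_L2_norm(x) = 0.11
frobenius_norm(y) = 0.95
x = u @ y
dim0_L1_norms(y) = [1.12, 0.57]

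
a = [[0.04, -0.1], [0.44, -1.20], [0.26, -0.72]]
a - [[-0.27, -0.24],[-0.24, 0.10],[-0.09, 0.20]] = [[0.31,0.14], [0.68,-1.30], [0.35,-0.92]]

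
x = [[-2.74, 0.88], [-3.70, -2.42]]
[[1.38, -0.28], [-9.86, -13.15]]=x@[[0.54, 1.24],  [3.25, 3.54]]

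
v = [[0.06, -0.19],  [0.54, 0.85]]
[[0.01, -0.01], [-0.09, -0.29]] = v @ [[-0.08, -0.42],[-0.06, -0.08]]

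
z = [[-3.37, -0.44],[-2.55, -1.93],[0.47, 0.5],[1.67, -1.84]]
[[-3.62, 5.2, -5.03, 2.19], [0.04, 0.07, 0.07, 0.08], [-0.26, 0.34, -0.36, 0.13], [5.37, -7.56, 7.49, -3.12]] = z @ [[1.30,  -1.86,  1.81,  -0.78], [-1.74,  2.42,  -2.43,  0.99]]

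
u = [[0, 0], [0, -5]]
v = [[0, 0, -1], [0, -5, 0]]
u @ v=[[0, 0, 0], [0, 25, 0]]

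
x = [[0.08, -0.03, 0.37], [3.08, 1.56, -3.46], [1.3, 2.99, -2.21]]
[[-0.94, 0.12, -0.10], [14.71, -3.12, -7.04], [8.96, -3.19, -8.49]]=x@[[1.46, -0.3, -1.28], [0.27, -0.70, -2.43], [-2.83, 0.32, -0.2]]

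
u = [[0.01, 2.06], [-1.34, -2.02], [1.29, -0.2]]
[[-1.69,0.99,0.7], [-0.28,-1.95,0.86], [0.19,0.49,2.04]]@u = [[-0.44, -5.62], [3.72, 3.19], [1.98, -1.01]]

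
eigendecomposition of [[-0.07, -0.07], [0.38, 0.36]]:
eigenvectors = [[-0.68, 0.19], [0.73, -0.98]]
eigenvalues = [0.0, 0.29]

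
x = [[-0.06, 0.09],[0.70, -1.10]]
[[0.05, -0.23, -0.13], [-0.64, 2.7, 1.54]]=x @[[-0.43, 1.90, 1.15], [0.31, -1.25, -0.67]]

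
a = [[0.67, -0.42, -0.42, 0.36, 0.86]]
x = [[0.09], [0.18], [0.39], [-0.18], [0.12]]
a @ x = [[-0.14]]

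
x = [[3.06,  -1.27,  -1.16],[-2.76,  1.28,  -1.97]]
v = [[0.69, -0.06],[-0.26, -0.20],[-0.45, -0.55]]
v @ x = [[2.28,-0.95,-0.68], [-0.24,0.07,0.70], [0.14,-0.13,1.61]]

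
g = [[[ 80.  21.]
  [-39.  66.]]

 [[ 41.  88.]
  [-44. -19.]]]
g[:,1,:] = [[-39.0, 66.0], [-44.0, -19.0]]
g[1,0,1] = 88.0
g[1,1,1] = -19.0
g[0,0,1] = 21.0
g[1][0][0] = 41.0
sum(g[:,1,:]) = -36.0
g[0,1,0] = -39.0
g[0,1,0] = -39.0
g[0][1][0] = -39.0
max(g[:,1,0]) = -39.0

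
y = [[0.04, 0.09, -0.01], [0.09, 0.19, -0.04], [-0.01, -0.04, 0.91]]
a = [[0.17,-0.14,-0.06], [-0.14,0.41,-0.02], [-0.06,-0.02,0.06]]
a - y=[[0.13, -0.23, -0.05], [-0.23, 0.22, 0.02], [-0.05, 0.02, -0.85]]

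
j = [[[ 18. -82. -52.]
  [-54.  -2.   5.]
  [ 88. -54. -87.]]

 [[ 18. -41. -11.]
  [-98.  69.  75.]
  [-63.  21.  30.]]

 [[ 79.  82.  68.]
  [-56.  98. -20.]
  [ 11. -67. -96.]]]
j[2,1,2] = -20.0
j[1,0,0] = 18.0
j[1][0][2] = -11.0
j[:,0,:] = [[18.0, -82.0, -52.0], [18.0, -41.0, -11.0], [79.0, 82.0, 68.0]]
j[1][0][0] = 18.0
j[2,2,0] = 11.0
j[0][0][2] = -52.0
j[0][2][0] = 88.0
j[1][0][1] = -41.0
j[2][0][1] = 82.0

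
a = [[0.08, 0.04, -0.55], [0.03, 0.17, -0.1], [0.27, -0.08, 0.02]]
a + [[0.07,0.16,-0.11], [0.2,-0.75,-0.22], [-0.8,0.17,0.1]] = [[0.15,0.20,-0.66], [0.23,-0.58,-0.32], [-0.53,0.09,0.12]]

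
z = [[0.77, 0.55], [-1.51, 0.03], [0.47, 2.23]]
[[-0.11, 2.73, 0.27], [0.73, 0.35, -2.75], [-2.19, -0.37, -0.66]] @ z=[[-4.08, 0.62], [-1.26, -5.72], [-1.44, -2.69]]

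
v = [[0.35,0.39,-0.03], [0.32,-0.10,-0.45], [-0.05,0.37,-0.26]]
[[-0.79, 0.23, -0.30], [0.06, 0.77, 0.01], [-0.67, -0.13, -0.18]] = v @ [[-0.26, 1.29, -0.23], [-1.79, -0.63, -0.57], [0.07, -0.65, -0.06]]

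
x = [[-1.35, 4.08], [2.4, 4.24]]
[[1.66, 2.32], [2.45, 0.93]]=x @ [[0.19,-0.39], [0.47,0.44]]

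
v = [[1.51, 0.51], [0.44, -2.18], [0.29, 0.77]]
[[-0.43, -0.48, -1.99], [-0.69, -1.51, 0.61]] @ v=[[-1.44, -0.71], [-1.53, 3.41]]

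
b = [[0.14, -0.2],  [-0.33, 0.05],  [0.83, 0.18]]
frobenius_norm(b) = 0.94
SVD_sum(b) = [[0.11,  0.02],[-0.32,  -0.04],[0.84,  0.12]] + [[0.03, -0.22],  [-0.01, 0.09],  [-0.01, 0.06]]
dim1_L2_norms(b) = [0.24, 0.33, 0.85]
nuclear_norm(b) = 1.16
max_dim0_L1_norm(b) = 1.3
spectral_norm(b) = 0.91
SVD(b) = [[-0.12, 0.88],  [0.35, -0.39],  [-0.93, -0.26]] @ diag([0.9121050685976658, 0.24569156240792436]) @ [[-0.99,-0.14], [0.14,-0.99]]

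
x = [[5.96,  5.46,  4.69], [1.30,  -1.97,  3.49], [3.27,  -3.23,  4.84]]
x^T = [[5.96, 1.3, 3.27],[5.46, -1.97, -3.23],[4.69, 3.49, 4.84]]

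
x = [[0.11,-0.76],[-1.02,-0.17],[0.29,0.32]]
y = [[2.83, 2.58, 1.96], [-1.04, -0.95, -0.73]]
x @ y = [[1.10, 1.01, 0.77], [-2.71, -2.47, -1.88], [0.49, 0.44, 0.33]]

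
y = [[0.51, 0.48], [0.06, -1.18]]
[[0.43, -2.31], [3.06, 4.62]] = y@[[3.13,  -0.81], [-2.43,  -3.96]]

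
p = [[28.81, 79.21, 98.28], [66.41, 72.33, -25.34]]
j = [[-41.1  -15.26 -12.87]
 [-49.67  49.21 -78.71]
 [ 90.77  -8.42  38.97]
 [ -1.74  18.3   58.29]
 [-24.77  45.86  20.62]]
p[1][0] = 66.41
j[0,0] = -41.1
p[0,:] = [28.81, 79.21, 98.28]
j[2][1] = -8.42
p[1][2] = -25.34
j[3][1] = 18.3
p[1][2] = -25.34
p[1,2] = -25.34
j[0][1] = -15.26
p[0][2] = 98.28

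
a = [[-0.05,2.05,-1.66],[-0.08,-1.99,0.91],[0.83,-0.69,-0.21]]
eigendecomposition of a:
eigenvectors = [[(0.13-0.62j), 0.13+0.62j, (-0.11+0j)], [-0.28+0.25j, (-0.28-0.25j), (0.65+0j)], [-0.68+0.00j, -0.68-0.00j, 0.75+0.00j]]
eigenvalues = [(-0.66+1.02j), (-0.66-1.02j), (-0.93+0j)]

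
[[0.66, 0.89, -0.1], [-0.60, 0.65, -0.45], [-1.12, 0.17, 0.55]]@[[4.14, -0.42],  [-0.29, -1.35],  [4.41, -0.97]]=[[2.03,-1.38], [-4.66,-0.19], [-2.26,-0.29]]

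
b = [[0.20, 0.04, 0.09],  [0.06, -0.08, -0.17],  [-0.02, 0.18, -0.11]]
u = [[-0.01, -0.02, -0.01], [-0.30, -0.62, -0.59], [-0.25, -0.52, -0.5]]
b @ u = [[-0.04,-0.08,-0.07], [0.07,0.14,0.13], [-0.03,-0.05,-0.05]]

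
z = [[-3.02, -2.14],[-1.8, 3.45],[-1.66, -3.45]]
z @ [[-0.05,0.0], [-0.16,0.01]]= [[0.49, -0.02],  [-0.46, 0.03],  [0.64, -0.03]]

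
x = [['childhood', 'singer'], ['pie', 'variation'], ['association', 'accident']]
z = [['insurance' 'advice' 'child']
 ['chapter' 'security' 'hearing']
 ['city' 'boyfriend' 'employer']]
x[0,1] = 'singer'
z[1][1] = 'security'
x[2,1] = 'accident'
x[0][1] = 'singer'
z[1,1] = 'security'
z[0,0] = 'insurance'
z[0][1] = 'advice'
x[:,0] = ['childhood', 'pie', 'association']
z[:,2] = ['child', 'hearing', 'employer']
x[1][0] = 'pie'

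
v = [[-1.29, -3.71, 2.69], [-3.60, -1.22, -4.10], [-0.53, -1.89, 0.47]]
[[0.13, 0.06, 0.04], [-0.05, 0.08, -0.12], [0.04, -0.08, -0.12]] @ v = [[-0.40, -0.63, 0.12], [-0.16, 0.31, -0.52], [0.30, 0.18, 0.38]]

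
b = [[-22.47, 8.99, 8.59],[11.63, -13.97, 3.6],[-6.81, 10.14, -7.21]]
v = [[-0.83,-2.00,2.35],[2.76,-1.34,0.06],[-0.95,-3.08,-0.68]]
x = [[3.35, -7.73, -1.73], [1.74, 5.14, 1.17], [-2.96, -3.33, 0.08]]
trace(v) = -2.85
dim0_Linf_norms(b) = [22.47, 13.97, 8.59]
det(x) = 25.98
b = x @ v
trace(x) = 8.57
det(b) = -713.80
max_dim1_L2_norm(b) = 25.68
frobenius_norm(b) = 34.70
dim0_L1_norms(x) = [8.05, 16.2, 2.98]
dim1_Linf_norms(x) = [7.73, 5.14, 3.33]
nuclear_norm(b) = 47.47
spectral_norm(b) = 31.57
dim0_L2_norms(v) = [3.03, 3.91, 2.45]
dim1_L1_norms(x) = [12.81, 8.05, 6.37]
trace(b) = -43.65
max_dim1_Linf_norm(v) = 3.08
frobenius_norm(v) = 5.52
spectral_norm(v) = 4.02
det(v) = -27.52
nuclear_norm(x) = 15.38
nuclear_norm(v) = 9.31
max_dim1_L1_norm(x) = 12.81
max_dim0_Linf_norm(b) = 22.47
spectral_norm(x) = 10.09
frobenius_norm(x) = 11.16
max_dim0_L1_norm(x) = 16.2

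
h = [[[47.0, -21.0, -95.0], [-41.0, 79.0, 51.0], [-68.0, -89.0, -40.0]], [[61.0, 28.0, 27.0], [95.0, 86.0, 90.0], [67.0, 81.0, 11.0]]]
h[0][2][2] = -40.0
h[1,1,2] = 90.0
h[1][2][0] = 67.0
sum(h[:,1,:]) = 360.0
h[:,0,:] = [[47.0, -21.0, -95.0], [61.0, 28.0, 27.0]]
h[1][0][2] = 27.0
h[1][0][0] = 61.0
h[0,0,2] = -95.0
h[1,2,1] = 81.0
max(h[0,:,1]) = 79.0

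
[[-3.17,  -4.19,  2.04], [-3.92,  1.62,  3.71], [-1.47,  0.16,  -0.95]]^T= [[-3.17, -3.92, -1.47], [-4.19, 1.62, 0.16], [2.04, 3.71, -0.95]]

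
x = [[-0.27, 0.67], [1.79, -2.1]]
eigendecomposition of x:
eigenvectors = [[0.79,-0.28], [0.61,0.96]]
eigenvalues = [0.24, -2.61]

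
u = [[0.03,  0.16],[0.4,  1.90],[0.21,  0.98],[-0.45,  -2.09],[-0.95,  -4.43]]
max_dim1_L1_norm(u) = 5.38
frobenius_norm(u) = 5.47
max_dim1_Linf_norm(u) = 4.43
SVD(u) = [[-0.03, -0.5], [-0.36, -0.78], [-0.18, 0.03], [0.39, -0.31], [0.83, -0.20]] @ diag([5.4679914261974565, 0.008352426659403894]) @ [[-0.21, -0.98],[0.98, -0.21]]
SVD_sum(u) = [[0.03, 0.16],  [0.41, 1.9],  [0.21, 0.98],  [-0.45, -2.09],  [-0.95, -4.43]] + [[-0.0, 0.0], [-0.01, 0.0], [0.00, -0.0], [-0.00, 0.0], [-0.0, 0.0]]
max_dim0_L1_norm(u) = 9.56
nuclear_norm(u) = 5.48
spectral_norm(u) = 5.47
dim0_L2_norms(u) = [1.14, 5.35]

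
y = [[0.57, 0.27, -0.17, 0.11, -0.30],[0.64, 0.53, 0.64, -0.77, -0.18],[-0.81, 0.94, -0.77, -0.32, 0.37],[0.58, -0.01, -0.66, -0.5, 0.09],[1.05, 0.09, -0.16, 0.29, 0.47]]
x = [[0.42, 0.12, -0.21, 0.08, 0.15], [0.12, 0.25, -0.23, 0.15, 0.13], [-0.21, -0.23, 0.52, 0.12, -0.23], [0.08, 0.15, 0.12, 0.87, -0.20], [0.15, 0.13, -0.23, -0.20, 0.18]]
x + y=[[0.99, 0.39, -0.38, 0.19, -0.15], [0.76, 0.78, 0.41, -0.62, -0.05], [-1.02, 0.71, -0.25, -0.20, 0.14], [0.66, 0.14, -0.54, 0.37, -0.11], [1.2, 0.22, -0.39, 0.09, 0.65]]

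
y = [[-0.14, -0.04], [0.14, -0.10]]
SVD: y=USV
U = [[-0.61, 0.79], [0.79, 0.61]]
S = [0.2, 0.1]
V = [[0.96, -0.27],[-0.27, -0.96]]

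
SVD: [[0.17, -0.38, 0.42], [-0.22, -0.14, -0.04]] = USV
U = [[-1.0, 0.00], [0.0, 1.00]]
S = [0.59, 0.26]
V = [[-0.29,  0.64,  -0.71], [-0.83,  -0.54,  -0.15]]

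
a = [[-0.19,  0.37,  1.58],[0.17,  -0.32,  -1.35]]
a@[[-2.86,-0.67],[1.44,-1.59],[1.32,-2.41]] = [[3.16, -4.27], [-2.73, 3.65]]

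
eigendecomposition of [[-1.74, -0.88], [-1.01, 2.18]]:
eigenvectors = [[-0.97,0.21],  [-0.24,-0.98]]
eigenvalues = [-1.95, 2.39]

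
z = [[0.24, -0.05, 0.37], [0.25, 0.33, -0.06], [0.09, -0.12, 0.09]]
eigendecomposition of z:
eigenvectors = [[-0.11-0.58j,  (-0.11+0.58j),  (-0.63+0j)],[-0.75+0.00j,  (-0.75-0j),  (0.46+0j)],[0.13-0.26j,  0.13+0.26j,  0.62+0.00j]]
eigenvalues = [(0.37+0.17j), (0.37-0.17j), (-0.09+0j)]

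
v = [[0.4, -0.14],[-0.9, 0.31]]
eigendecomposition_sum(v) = [[0.4, -0.14], [-0.90, 0.31]] + [[-0.00, -0.00], [-0.00, -0.0]]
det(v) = -0.00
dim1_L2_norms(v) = [0.42, 0.95]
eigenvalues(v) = [0.71, -0.0]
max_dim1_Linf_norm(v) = 0.9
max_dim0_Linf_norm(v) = 0.9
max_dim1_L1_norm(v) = 1.21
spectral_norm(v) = 1.04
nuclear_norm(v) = 1.04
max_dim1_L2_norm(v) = 0.95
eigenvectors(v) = [[0.41, 0.33], [-0.91, 0.94]]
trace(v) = 0.71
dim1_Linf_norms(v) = [0.4, 0.9]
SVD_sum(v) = [[0.4, -0.14],[-0.9, 0.31]] + [[-0.0, -0.0], [-0.00, -0.00]]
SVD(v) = [[-0.41, 0.91],[0.91, 0.41]] @ diag([1.041967521436486, 0.0019194456246032859]) @ [[-0.95, 0.33], [-0.33, -0.95]]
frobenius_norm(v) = 1.04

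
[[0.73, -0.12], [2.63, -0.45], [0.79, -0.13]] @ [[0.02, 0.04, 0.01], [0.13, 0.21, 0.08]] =[[-0.00, 0.00, -0.00], [-0.01, 0.01, -0.01], [-0.00, 0.00, -0.00]]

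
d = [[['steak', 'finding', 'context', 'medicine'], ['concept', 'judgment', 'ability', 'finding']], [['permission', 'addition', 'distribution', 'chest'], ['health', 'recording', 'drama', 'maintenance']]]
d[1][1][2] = 'drama'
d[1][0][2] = 'distribution'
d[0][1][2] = 'ability'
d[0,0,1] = 'finding'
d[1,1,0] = 'health'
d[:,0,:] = [['steak', 'finding', 'context', 'medicine'], ['permission', 'addition', 'distribution', 'chest']]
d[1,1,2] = 'drama'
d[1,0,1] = 'addition'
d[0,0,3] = 'medicine'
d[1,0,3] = 'chest'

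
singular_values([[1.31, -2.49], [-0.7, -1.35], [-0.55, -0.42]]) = [2.98, 1.35]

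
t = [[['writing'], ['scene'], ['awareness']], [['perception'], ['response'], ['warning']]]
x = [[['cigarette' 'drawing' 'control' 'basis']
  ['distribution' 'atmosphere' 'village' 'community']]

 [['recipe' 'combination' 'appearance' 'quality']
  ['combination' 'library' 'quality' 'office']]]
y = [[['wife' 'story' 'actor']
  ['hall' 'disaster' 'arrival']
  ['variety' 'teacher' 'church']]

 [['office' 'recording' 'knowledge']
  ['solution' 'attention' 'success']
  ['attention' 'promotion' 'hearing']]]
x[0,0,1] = 'drawing'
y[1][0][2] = 'knowledge'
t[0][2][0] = 'awareness'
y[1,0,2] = 'knowledge'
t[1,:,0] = ['perception', 'response', 'warning']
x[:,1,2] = ['village', 'quality']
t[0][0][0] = 'writing'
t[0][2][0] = 'awareness'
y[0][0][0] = 'wife'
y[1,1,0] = 'solution'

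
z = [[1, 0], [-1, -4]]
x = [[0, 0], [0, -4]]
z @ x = [[0, 0], [0, 16]]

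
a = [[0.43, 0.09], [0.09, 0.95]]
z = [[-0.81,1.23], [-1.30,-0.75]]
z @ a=[[-0.24, 1.10], [-0.63, -0.83]]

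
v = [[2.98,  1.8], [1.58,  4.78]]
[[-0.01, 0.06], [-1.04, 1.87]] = v @ [[0.16, -0.27], [-0.27, 0.48]]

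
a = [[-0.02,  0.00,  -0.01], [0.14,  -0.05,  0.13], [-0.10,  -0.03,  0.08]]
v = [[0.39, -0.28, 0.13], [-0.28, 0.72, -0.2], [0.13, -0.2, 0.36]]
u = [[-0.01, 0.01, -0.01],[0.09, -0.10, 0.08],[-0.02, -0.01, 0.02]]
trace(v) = 1.47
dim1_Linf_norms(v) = [0.39, 0.72, 0.36]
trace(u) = -0.09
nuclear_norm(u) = 0.19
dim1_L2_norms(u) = [0.02, 0.16, 0.03]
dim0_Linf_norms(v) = [0.39, 0.72, 0.36]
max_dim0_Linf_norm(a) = 0.14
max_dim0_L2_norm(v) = 0.8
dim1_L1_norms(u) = [0.03, 0.27, 0.05]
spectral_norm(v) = 0.97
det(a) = 0.00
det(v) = 0.06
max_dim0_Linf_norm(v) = 0.72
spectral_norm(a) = 0.20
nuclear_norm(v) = 1.47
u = a @ v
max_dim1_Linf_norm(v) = 0.72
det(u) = 0.00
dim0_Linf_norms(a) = [0.14, 0.05, 0.13]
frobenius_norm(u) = 0.16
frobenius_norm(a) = 0.24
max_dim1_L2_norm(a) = 0.2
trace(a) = 0.01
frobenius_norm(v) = 1.03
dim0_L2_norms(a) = [0.17, 0.06, 0.15]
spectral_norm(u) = 0.16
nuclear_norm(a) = 0.33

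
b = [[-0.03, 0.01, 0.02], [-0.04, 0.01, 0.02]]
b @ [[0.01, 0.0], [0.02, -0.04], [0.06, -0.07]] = [[0.00,  -0.0], [0.0,  -0.0]]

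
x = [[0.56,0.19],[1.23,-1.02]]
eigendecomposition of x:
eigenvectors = [[0.81, -0.11], [0.58, 0.99]]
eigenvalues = [0.7, -1.16]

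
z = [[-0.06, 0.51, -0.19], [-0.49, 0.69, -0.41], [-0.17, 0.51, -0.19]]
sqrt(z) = [[0.3,0.41,-0.07], [-0.37,1.02,-0.41], [0.01,0.47,0.05]]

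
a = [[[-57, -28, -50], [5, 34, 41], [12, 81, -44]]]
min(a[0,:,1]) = -28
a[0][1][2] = 41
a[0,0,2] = -50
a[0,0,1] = -28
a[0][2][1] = 81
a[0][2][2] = -44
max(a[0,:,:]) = 81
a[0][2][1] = 81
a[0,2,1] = 81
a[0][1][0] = 5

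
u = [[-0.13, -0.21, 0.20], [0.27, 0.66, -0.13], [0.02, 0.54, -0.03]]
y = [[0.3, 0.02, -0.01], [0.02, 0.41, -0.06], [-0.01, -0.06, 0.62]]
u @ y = [[-0.05, -0.1, 0.14],[0.1, 0.28, -0.12],[0.02, 0.22, -0.05]]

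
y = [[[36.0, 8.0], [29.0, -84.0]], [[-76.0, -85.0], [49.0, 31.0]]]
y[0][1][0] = 29.0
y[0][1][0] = 29.0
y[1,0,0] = -76.0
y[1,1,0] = 49.0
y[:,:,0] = [[36.0, 29.0], [-76.0, 49.0]]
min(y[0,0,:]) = 8.0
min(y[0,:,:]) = -84.0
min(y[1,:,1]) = -85.0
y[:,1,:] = [[29.0, -84.0], [49.0, 31.0]]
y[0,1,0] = 29.0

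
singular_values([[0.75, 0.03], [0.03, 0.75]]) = [0.78, 0.72]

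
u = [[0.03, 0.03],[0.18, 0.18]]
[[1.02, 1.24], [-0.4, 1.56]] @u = [[0.25, 0.25], [0.27, 0.27]]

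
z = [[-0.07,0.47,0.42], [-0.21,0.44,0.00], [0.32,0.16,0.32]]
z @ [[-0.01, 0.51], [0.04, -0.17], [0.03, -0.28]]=[[0.03, -0.23], [0.02, -0.18], [0.01, 0.05]]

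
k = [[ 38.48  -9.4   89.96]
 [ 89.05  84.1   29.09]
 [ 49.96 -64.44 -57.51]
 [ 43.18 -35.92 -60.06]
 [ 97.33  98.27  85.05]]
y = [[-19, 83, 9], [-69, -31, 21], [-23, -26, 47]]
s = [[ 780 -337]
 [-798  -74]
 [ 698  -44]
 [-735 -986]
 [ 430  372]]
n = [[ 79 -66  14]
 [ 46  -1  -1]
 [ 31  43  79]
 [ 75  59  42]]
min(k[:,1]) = -64.44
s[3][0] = -735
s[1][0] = -798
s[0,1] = -337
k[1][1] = 84.1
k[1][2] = 29.09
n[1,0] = 46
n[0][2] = 14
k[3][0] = 43.18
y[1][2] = 21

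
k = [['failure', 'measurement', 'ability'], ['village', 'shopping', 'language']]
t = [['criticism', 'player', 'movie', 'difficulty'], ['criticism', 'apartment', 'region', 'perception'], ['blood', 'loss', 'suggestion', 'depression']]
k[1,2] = 'language'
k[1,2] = 'language'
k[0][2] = 'ability'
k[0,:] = ['failure', 'measurement', 'ability']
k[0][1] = 'measurement'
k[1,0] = 'village'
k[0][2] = 'ability'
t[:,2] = ['movie', 'region', 'suggestion']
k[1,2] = 'language'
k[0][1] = 'measurement'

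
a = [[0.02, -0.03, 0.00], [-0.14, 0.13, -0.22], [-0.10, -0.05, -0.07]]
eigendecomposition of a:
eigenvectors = [[0.13, 0.75, 0.18], [0.67, -0.28, -0.98], [0.73, -0.6, 0.12]]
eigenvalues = [-0.13, 0.03, 0.18]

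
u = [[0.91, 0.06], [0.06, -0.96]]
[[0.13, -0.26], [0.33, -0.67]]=u @ [[0.16, -0.33], [-0.33, 0.68]]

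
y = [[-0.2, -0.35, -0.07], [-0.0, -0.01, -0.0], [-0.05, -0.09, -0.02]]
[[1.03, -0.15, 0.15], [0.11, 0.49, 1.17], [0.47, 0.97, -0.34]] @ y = [[-0.21, -0.37, -0.08], [-0.08, -0.15, -0.03], [-0.08, -0.14, -0.03]]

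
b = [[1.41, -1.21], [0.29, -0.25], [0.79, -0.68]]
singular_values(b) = [2.16, 0.0]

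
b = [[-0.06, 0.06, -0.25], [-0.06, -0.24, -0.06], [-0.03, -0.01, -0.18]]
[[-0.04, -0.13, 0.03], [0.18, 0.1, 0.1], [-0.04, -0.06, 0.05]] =b@[[-2.36,  0.32,  0.41], [-0.32,  -0.59,  -0.43], [0.66,  0.30,  -0.32]]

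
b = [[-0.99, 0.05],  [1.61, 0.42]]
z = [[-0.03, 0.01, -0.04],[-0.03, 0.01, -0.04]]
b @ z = [[0.03, -0.01, 0.04], [-0.06, 0.02, -0.08]]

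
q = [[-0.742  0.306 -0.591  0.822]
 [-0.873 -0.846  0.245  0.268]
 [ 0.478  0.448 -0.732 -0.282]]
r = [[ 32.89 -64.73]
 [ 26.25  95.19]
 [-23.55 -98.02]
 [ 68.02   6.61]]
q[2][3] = -0.282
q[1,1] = -0.846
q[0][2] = -0.591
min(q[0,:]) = -0.742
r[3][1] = 6.61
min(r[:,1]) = -98.02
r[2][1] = -98.02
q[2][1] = 0.448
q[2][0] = 0.478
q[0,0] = -0.742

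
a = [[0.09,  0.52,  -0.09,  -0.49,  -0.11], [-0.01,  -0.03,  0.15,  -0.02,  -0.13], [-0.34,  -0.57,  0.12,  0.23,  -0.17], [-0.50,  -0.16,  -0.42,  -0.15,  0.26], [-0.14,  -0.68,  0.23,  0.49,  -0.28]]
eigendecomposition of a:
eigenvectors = [[0.29, -0.10, -0.63, 0.54, 0.60], [-0.08, 0.10, 0.04, -0.60, -0.26], [-0.29, 0.46, 0.54, -0.13, -0.65], [0.52, -0.26, 0.33, -0.56, -0.20], [-0.75, 0.84, 0.46, 0.11, -0.33]]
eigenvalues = [-0.55, -0.37, 0.47, 0.02, 0.19]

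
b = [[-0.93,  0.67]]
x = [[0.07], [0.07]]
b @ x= [[-0.02]]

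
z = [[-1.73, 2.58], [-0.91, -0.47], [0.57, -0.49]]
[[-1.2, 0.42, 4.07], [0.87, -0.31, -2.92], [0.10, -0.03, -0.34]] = z @ [[-0.53, 0.19, 1.78], [-0.82, 0.29, 2.77]]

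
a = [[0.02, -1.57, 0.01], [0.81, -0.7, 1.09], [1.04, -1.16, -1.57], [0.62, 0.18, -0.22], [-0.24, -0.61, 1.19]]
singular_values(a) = [2.48, 2.16, 1.1]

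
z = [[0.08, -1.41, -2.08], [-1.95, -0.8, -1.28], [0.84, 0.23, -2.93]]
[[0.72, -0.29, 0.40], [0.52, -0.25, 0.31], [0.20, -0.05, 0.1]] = z @ [[-0.05, 0.04, -0.04], [-0.35, 0.15, -0.20], [-0.11, 0.04, -0.06]]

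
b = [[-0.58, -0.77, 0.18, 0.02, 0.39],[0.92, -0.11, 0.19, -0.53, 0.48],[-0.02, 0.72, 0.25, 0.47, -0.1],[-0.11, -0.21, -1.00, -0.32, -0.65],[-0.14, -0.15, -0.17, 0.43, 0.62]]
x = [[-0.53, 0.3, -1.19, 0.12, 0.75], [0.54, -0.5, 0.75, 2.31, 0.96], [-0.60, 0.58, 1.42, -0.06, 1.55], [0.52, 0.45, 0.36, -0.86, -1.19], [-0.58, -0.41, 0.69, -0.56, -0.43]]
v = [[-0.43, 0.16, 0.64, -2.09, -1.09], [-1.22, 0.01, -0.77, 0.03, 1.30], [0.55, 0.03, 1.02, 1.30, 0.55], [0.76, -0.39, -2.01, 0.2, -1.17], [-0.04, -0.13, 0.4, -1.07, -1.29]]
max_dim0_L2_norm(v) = 2.69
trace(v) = -0.49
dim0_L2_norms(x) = [1.24, 1.02, 2.14, 2.53, 2.34]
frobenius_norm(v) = 4.74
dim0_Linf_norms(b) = [0.92, 0.77, 1.0, 0.53, 0.65]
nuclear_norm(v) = 8.38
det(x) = -2.37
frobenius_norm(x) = 4.37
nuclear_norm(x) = 8.34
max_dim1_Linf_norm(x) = 2.31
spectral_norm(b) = 1.41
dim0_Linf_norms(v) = [1.22, 0.39, 2.01, 2.09, 1.3]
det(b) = -0.02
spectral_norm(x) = 3.15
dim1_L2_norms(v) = [2.49, 1.94, 1.83, 2.49, 1.73]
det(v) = 0.06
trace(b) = -0.14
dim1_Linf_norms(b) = [0.77, 0.92, 0.72, 1.0, 0.62]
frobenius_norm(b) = 2.36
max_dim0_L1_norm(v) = 5.4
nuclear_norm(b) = 4.57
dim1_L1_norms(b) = [1.94, 2.23, 1.56, 2.29, 1.51]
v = b @ x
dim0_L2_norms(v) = [1.6, 0.44, 2.5, 2.69, 2.49]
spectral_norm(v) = 3.31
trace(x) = -0.90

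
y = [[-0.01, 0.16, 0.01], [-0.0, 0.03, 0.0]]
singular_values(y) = [0.16, 0.0]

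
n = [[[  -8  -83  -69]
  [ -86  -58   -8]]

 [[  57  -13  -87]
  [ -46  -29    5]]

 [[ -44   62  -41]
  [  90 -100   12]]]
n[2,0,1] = 62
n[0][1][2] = -8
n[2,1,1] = -100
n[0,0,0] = -8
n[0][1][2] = -8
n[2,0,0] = -44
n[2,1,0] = 90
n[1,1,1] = -29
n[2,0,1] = 62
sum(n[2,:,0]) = 46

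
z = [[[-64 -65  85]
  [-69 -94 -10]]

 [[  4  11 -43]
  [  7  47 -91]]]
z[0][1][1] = -94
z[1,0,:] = [4, 11, -43]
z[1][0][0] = 4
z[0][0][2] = 85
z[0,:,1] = [-65, -94]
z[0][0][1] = -65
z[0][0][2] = 85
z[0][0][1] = -65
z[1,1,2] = -91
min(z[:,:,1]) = -94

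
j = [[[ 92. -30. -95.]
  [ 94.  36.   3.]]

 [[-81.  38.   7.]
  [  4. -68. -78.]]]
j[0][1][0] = 94.0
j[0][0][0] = 92.0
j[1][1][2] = -78.0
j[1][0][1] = 38.0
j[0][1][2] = 3.0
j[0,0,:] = [92.0, -30.0, -95.0]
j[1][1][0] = 4.0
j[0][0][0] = 92.0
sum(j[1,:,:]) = -178.0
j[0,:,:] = [[92.0, -30.0, -95.0], [94.0, 36.0, 3.0]]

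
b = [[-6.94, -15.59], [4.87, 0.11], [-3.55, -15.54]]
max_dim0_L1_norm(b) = 31.24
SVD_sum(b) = [[-5.73, -16.02], [0.59, 1.64], [-5.33, -14.91]] + [[-1.21, 0.43], [4.28, -1.53], [1.78, -0.63]]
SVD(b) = [[-0.73, 0.25], [0.07, -0.89], [-0.68, -0.37]] @ diag([23.30496751371799, 5.090509717557675]) @ [[0.34, 0.94], [-0.94, 0.34]]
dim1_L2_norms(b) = [17.06, 4.87, 15.94]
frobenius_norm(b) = 23.85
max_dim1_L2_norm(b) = 17.06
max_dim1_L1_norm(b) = 22.53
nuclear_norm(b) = 28.40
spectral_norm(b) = 23.30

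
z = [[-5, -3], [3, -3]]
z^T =[[-5, 3], [-3, -3]]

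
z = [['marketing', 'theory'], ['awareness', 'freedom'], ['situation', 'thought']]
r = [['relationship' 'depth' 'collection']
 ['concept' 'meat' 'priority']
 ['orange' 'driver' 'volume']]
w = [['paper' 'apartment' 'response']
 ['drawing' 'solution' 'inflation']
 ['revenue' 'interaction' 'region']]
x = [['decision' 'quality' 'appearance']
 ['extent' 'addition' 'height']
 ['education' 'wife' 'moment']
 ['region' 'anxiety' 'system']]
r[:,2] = ['collection', 'priority', 'volume']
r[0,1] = 'depth'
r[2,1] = 'driver'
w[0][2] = 'response'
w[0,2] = 'response'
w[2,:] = ['revenue', 'interaction', 'region']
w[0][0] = 'paper'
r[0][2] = 'collection'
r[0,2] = 'collection'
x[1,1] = 'addition'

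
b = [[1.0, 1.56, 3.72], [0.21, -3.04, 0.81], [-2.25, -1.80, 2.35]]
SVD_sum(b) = [[-0.55, -0.87, 2.56], [-0.33, -0.53, 1.55], [-0.63, -1.01, 2.96]] + [[1.10, 2.63, 1.13], [-0.8, -1.92, -0.83], [-0.53, -1.27, -0.55]] + [[0.45, -0.20, 0.03], [1.34, -0.59, 0.08], [-1.09, 0.48, -0.07]]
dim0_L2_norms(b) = [2.47, 3.86, 4.47]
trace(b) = 0.31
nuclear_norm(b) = 10.57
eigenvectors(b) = [[(0.78+0j), 0.78-0.00j, -0.44+0.00j], [0.09+0.05j, 0.09-0.05j, (0.89+0j)], [0.11+0.61j, (0.11-0.61j), (0.11+0j)]]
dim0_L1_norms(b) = [3.46, 6.4, 6.88]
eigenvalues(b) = [(1.68+3.01j), (1.68-3.01j), (-3.04+0j)]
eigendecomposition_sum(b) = [[0.57+1.56j, (0.05+0.92j), (1.92-1.15j)], [(-0.04+0.21j), (-0.05+0.1j), (0.28-0j)], [(-1.14+0.66j), (-0.72+0.16j), (1.16+1.35j)]] + [[0.57-1.56j, 0.05-0.92j, (1.92+1.15j)], [(-0.04-0.21j), -0.05-0.10j, 0.28+0.00j], [-1.14-0.66j, (-0.72-0.16j), (1.16-1.35j)]] + [[(-0.14-0j), 1.47-0.00j, (-0.12-0j)], [(0.29+0j), (-2.93+0j), (0.24+0j)], [0.04+0.00j, -0.37+0.00j, (0.03+0j)]]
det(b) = -36.15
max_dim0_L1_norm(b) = 6.88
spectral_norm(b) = 4.54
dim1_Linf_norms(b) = [3.72, 3.04, 2.35]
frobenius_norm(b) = 6.41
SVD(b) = [[0.61,  -0.75,  -0.25], [0.37,  0.55,  -0.75], [0.70,  0.36,  0.61]] @ diag([4.5408412556088935, 4.07456123860024, 1.9538452866736165]) @ [[-0.20, -0.32, 0.93], [-0.36, -0.86, -0.37], [-0.91, 0.4, -0.06]]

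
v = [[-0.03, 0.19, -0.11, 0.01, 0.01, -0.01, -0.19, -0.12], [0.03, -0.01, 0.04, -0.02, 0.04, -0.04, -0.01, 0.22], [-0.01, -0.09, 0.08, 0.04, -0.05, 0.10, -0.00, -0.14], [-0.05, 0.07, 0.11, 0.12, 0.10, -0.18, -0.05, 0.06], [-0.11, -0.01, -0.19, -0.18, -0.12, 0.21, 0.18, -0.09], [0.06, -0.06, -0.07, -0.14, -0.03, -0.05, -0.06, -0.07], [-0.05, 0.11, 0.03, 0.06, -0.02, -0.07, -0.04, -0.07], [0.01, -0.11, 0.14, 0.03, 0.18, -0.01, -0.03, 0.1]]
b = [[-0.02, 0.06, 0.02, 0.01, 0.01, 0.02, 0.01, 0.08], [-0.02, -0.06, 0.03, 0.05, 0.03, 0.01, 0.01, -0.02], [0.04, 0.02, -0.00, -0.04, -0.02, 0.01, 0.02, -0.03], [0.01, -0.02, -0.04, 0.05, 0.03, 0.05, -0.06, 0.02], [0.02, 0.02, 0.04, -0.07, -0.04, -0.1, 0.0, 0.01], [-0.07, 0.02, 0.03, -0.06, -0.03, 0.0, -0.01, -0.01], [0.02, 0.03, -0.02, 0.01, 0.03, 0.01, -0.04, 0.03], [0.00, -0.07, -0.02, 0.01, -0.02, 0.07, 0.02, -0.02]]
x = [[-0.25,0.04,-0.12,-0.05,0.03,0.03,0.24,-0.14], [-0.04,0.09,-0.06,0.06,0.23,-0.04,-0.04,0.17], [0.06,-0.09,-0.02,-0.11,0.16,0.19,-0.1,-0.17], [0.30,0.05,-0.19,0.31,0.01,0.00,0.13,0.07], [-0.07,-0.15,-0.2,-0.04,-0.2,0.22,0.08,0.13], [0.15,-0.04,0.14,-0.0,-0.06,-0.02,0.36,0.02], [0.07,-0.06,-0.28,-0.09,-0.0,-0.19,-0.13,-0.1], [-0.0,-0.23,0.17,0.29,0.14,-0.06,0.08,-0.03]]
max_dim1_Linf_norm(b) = 0.1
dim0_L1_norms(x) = [0.94, 0.75, 1.18, 0.95, 0.83, 0.75, 1.16, 0.83]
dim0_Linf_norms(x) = [0.3, 0.23, 0.28, 0.31, 0.23, 0.22, 0.36, 0.17]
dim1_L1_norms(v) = [0.67, 0.41, 0.51, 0.74, 1.09, 0.54, 0.45, 0.61]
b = v @ x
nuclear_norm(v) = 1.77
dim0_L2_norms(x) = [0.44, 0.32, 0.47, 0.46, 0.38, 0.36, 0.5, 0.33]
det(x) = -0.00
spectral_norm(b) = 0.20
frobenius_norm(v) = 0.78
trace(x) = -0.25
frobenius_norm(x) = 1.16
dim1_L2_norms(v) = [0.32, 0.23, 0.22, 0.29, 0.42, 0.21, 0.18, 0.28]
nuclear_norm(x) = 3.12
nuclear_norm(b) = 0.68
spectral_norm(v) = 0.55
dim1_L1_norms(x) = [0.9, 0.73, 0.9, 1.06, 1.09, 0.79, 0.92, 1.0]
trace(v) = 0.05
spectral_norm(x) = 0.60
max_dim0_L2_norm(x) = 0.5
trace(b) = -0.13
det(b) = 0.00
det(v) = -0.00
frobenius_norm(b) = 0.29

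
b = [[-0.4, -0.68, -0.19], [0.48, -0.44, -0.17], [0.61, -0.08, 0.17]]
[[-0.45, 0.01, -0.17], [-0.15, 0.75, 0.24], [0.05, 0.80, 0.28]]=b @ [[0.18,  1.04,  0.47], [0.58,  -0.8,  -0.02], [-0.09,  0.61,  -0.03]]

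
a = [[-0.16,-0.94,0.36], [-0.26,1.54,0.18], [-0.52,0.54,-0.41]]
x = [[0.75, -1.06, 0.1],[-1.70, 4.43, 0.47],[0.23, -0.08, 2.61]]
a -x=[[-0.91, 0.12, 0.26],[1.44, -2.89, -0.29],[-0.75, 0.62, -3.02]]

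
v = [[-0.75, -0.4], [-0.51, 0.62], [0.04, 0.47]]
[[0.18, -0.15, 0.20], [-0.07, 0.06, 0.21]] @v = [[-0.05, -0.07],[0.03, 0.16]]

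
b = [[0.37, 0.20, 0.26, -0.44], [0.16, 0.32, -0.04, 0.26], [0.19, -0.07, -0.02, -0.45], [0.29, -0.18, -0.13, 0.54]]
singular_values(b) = [0.91, 0.55, 0.39, 0.15]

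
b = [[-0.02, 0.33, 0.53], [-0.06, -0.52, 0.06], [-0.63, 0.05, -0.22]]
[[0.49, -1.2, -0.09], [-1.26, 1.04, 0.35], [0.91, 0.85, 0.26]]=b@[[-1.02, -1.14, -0.52], [2.47, -2.00, -0.59], [-0.66, -1.07, 0.17]]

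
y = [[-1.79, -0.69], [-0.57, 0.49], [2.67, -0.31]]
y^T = [[-1.79, -0.57, 2.67],[-0.69, 0.49, -0.31]]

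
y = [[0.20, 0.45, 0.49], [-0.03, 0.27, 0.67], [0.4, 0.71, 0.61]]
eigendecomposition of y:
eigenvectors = [[-0.50, 0.69, -0.15], [-0.45, -0.66, 0.79], [-0.74, 0.31, -0.6]]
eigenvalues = [1.32, -0.01, -0.23]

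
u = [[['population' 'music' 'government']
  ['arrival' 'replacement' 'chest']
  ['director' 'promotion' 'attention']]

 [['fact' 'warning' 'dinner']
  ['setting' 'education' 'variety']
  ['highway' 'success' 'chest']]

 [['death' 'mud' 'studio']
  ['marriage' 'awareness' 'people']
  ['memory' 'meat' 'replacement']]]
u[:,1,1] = ['replacement', 'education', 'awareness']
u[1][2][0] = 'highway'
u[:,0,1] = ['music', 'warning', 'mud']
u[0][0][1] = 'music'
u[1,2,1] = 'success'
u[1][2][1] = 'success'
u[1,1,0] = 'setting'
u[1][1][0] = 'setting'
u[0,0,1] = 'music'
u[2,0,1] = 'mud'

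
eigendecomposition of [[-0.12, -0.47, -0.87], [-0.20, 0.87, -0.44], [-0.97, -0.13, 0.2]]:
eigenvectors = [[-0.74+0.00j, (0.13-0.45j), (0.13+0.45j)], [-0.23+0.00j, -0.69+0.00j, (-0.69-0j)], [-0.63+0.00j, 0.11+0.54j, 0.11-0.54j]]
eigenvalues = [(-1+0j), (0.97+0.21j), (0.97-0.21j)]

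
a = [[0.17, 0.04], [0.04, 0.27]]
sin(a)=[[0.17,0.04], [0.04,0.27]]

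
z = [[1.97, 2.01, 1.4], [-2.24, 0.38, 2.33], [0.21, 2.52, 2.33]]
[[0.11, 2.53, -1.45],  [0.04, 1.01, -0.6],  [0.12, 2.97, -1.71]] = z@[[0.01,  0.23,  -0.13], [0.03,  0.65,  -0.37], [0.02,  0.55,  -0.32]]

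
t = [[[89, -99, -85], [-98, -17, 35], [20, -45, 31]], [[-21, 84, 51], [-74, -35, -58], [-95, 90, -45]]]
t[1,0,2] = 51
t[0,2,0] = 20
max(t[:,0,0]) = 89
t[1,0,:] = [-21, 84, 51]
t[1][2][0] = -95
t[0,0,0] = 89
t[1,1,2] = -58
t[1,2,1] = 90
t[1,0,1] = 84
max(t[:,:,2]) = 51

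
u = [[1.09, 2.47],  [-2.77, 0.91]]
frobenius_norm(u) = 3.97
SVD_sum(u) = [[1.30, 0.11], [-2.67, -0.24]] + [[-0.21, 2.36], [-0.1, 1.15]]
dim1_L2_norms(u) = [2.7, 2.92]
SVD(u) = [[-0.44, 0.90],[0.9, 0.44]] @ diag([2.979282314843804, 2.6294252011530856]) @ [[-1.0, -0.09], [-0.09, 1.0]]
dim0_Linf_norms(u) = [2.77, 2.47]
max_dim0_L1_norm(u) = 3.86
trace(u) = 2.00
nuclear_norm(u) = 5.61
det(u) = 7.83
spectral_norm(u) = 2.98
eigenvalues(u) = [(1+2.61j), (1-2.61j)]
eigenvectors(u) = [[(-0.02-0.69j), (-0.02+0.69j)], [0.73+0.00j, 0.73-0.00j]]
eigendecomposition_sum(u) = [[(0.54+1.29j),  (1.24-0.47j)],  [(-1.38+0.53j),  0.46+1.32j]] + [[(0.54-1.29j), (1.24+0.47j)], [(-1.38-0.53j), (0.46-1.32j)]]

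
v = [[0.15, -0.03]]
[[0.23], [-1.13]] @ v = [[0.03, -0.01], [-0.17, 0.03]]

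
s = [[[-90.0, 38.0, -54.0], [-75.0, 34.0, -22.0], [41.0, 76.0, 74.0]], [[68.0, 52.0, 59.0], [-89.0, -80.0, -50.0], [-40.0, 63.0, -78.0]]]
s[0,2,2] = 74.0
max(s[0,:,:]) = 76.0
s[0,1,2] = -22.0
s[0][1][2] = -22.0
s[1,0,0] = 68.0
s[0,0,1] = 38.0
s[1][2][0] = -40.0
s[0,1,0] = -75.0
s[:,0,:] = [[-90.0, 38.0, -54.0], [68.0, 52.0, 59.0]]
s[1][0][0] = 68.0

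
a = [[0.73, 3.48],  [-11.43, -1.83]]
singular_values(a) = [11.65, 3.3]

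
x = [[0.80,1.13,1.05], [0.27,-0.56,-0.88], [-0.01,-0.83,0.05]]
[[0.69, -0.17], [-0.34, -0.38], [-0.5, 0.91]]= x @ [[-0.0, -0.14], [0.60, -1.03], [0.01, 1.05]]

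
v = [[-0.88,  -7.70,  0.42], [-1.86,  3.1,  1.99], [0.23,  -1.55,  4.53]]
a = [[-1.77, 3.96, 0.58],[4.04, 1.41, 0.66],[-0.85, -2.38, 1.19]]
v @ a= [[-29.91, -15.34, -5.09], [14.12, -7.73, 3.34], [-10.52, -12.06, 4.50]]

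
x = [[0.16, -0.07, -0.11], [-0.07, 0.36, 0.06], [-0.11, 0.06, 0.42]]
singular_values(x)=[0.51, 0.32, 0.11]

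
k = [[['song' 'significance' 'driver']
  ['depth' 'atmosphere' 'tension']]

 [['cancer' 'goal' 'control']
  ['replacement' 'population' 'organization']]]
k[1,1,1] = 'population'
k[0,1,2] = 'tension'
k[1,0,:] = ['cancer', 'goal', 'control']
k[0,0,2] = 'driver'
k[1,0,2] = 'control'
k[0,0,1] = 'significance'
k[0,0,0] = 'song'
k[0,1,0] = 'depth'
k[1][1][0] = 'replacement'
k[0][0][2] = 'driver'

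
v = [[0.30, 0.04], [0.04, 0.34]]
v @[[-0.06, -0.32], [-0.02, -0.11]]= [[-0.02, -0.1], [-0.01, -0.05]]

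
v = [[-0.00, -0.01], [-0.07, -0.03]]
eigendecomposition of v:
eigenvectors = [[0.54, 0.22],[-0.84, 0.98]]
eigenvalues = [0.02, -0.05]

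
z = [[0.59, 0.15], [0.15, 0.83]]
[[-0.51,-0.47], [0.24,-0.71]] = z@[[-0.99, -0.61], [0.47, -0.74]]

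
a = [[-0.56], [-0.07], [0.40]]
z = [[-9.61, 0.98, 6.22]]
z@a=[[7.80]]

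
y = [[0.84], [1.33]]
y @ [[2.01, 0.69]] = [[1.69,  0.58], [2.67,  0.92]]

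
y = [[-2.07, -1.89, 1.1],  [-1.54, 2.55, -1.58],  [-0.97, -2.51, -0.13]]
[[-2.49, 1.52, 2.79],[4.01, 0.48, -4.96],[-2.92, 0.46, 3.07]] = y @ [[-0.14, -0.59, 0.26], [1.24, 0.03, -1.36], [-0.40, 0.32, 0.69]]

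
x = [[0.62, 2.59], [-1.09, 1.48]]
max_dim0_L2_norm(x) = 2.98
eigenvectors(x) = [[(0.84+0j), 0.84-0.00j], [(0.14+0.53j), 0.14-0.53j]]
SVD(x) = [[0.87, 0.5], [0.5, -0.87]] @ diag([2.9830366197450284, 1.2539906400209502]) @ [[-0.00, 1.00],[1.00, 0.0]]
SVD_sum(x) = [[-0.0, 2.59],[-0.00, 1.48]] + [[0.62, 0.0], [-1.09, -0.00]]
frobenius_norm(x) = 3.24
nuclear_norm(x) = 4.24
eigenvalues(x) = [(1.05+1.62j), (1.05-1.62j)]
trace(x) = 2.10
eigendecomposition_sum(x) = [[0.31+0.95j, 1.30-0.84j], [(-0.54+0.35j), (0.74+0.67j)]] + [[0.31-0.95j, (1.3+0.84j)], [-0.54-0.35j, 0.74-0.67j]]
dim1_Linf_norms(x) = [2.59, 1.48]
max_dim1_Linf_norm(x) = 2.59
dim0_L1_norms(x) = [1.71, 4.07]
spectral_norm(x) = 2.98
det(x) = 3.74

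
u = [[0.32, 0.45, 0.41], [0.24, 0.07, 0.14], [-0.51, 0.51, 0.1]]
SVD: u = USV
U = [[-0.67, 0.65, 0.36], [-0.11, 0.4, -0.91], [-0.73, -0.65, -0.20]]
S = [0.79, 0.68, 0.0]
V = [[0.17, -0.87, -0.46], [0.93, -0.02, 0.38], [-0.33, -0.49, 0.80]]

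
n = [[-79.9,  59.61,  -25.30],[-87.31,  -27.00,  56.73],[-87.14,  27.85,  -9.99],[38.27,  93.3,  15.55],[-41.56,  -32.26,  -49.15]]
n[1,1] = -27.0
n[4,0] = -41.56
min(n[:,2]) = -49.15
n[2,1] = 27.85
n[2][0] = -87.14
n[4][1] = -32.26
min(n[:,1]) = -32.26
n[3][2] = 15.55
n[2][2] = -9.99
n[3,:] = [38.27, 93.3, 15.55]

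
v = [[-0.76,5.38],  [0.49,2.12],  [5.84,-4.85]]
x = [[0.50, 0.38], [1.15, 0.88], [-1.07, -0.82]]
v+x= [[-0.26,  5.76], [1.64,  3.0], [4.77,  -5.67]]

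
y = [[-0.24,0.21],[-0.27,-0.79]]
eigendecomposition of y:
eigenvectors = [[0.84,  -0.45], [-0.55,  0.89]]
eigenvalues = [-0.38, -0.65]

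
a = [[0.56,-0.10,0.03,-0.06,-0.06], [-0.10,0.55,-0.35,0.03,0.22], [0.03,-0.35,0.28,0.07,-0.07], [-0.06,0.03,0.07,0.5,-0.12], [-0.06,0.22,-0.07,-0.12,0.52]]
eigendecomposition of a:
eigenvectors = [[0.27,-0.02,-0.64,0.26,-0.67], [-0.70,-0.59,0.1,-0.09,-0.39], [0.44,-0.76,0.04,0.37,0.3], [0.11,0.19,0.7,0.52,-0.43], [-0.49,0.19,-0.29,0.72,0.35]]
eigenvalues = [0.96, 0.01, 0.61, 0.35, 0.48]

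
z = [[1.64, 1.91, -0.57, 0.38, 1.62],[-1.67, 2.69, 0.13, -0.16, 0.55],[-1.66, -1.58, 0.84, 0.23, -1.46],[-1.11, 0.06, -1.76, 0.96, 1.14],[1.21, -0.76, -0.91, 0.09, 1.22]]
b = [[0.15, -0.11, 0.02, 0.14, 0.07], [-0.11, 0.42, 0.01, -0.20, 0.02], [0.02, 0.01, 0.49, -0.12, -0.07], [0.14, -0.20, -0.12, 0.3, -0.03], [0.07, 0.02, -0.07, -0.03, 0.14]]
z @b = [[0.19,0.57,-0.39,-0.02,0.41],  [-0.53,1.36,0.04,-0.85,0.01],  [-0.13,-0.55,0.44,0.10,-0.42],  [0.01,-0.04,-1.08,0.30,0.18],  [0.34,-0.46,-0.53,0.42,0.3]]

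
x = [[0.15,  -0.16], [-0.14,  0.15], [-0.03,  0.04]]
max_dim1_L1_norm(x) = 0.31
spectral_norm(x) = 0.30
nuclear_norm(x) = 0.31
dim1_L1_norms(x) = [0.31, 0.29, 0.07]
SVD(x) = [[-0.72, -0.16],[0.67, 0.07],[0.16, -0.98]] @ diag([0.3044196058043785, 0.005357574255838391]) @ [[-0.68, 0.73], [-0.73, -0.68]]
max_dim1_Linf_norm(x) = 0.16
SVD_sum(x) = [[0.15,  -0.16], [-0.14,  0.15], [-0.03,  0.04]] + [[0.0, 0.0], [-0.0, -0.0], [0.0, 0.00]]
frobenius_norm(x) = 0.30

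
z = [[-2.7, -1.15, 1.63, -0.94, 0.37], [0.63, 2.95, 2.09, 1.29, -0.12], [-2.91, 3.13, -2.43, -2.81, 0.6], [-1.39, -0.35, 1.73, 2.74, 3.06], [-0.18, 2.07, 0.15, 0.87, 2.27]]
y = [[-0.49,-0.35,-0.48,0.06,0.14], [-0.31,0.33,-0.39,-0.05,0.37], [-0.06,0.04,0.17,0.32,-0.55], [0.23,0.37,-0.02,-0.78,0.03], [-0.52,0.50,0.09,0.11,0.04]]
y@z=[[2.39, -1.7, -0.24, 1.64, 0.07], [2.18, 0.89, 1.10, 2.0, 0.30], [-0.65, -0.53, 0.04, 0.03, -0.19], [0.75, 1.1, -0.15, -1.79, -2.29], [1.3, 2.40, 0.17, 1.22, 0.23]]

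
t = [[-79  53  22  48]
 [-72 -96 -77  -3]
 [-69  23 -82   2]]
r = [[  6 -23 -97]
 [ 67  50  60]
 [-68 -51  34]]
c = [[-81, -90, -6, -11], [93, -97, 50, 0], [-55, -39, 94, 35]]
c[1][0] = 93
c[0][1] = -90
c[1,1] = -97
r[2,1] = -51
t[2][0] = -69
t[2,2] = -82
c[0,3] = -11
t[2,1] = 23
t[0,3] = 48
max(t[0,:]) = 53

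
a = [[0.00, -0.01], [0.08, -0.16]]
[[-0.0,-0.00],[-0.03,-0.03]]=a @ [[0.01,0.01], [0.21,0.19]]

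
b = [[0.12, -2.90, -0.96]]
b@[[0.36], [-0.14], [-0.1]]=[[0.55]]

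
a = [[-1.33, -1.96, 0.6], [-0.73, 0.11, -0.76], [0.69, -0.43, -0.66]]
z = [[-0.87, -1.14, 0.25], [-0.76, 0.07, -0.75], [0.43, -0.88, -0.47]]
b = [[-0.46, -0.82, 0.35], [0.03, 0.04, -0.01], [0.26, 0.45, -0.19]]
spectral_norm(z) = 1.56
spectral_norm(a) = 2.46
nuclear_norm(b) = 1.16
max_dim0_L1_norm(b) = 1.31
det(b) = -0.00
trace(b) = -0.61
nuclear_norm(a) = 4.53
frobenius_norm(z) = 2.11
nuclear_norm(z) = 3.56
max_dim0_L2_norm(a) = 2.01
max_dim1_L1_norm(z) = 2.26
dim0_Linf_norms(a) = [1.33, 1.96, 0.76]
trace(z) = -1.27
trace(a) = -1.88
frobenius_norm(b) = 1.15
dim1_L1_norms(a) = [3.89, 1.6, 1.78]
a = z + b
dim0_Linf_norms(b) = [0.46, 0.82, 0.35]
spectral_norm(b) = 1.15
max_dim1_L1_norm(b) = 1.63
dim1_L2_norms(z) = [1.46, 1.07, 1.09]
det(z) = 1.54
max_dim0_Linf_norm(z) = 1.14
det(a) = 2.65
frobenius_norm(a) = 2.86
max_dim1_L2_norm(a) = 2.44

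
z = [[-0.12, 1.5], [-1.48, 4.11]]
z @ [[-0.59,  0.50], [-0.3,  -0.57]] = [[-0.38, -0.91],[-0.36, -3.08]]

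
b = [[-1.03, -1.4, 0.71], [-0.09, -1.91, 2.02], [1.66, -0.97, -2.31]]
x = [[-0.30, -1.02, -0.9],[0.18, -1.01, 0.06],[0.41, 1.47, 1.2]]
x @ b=[[-1.09, 3.24, -0.19],[0.01, 1.62, -2.05],[1.44, -4.55, 0.49]]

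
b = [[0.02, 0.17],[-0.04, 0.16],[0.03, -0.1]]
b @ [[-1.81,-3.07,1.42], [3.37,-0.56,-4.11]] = [[0.54, -0.16, -0.67], [0.61, 0.03, -0.71], [-0.39, -0.04, 0.45]]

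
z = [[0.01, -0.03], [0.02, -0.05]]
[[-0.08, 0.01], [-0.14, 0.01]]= z @ [[-0.82,-2.75], [2.47,-1.29]]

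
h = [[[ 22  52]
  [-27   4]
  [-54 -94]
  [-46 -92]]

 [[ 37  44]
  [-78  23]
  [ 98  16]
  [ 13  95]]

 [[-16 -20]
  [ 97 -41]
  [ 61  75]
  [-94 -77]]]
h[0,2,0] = -54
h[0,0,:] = [22, 52]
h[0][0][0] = 22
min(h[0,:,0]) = -54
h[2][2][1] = 75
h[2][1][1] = -41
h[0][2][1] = -94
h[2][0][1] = -20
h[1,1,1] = 23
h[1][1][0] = -78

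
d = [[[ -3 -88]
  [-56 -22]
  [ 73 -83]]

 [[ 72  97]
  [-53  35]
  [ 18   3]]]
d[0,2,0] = 73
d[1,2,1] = 3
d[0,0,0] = -3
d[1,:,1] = [97, 35, 3]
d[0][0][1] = -88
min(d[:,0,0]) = -3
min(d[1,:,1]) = 3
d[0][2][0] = 73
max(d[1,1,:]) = 35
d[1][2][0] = 18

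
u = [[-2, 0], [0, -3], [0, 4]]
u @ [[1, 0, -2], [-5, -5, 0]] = [[-2, 0, 4], [15, 15, 0], [-20, -20, 0]]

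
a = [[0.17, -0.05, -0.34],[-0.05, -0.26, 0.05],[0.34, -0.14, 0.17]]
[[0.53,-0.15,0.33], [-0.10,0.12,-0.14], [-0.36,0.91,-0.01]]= a@[[-0.19, 1.76, 0.48], [0.1, -0.52, 0.31], [-1.68, 1.4, -0.78]]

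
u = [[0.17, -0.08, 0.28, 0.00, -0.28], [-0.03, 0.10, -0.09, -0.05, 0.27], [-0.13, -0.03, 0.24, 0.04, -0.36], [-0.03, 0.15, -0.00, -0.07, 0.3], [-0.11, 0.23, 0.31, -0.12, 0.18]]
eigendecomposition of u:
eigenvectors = [[-0.75+0.00j, -0.24+0.50j, -0.24-0.50j, 0.13+0.00j, 0.12+0.00j], [(0.37+0j), 0.27-0.03j, (0.27+0.03j), 0.44+0.00j, 0.41+0.00j], [(-0.15+0j), (-0.61+0j), (-0.61-0j), -0.34+0.00j, -0.34+0.00j], [0.39+0.00j, (0.25+0.11j), (0.25-0.11j), (-0.73+0j), (-0.75+0j)], [(0.35+0j), (-0.13+0.41j), (-0.13-0.41j), (-0.39+0j), -0.38+0.00j]]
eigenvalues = [(0.4+0j), (0.11+0.34j), (0.11-0.34j), (0.01+0j), (0.01+0j)]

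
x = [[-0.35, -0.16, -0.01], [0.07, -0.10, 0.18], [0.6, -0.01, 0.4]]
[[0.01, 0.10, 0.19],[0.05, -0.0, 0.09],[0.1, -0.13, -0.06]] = x@ [[0.03, -0.36, -0.51], [-0.14, 0.16, -0.13], [0.20, 0.21, 0.6]]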